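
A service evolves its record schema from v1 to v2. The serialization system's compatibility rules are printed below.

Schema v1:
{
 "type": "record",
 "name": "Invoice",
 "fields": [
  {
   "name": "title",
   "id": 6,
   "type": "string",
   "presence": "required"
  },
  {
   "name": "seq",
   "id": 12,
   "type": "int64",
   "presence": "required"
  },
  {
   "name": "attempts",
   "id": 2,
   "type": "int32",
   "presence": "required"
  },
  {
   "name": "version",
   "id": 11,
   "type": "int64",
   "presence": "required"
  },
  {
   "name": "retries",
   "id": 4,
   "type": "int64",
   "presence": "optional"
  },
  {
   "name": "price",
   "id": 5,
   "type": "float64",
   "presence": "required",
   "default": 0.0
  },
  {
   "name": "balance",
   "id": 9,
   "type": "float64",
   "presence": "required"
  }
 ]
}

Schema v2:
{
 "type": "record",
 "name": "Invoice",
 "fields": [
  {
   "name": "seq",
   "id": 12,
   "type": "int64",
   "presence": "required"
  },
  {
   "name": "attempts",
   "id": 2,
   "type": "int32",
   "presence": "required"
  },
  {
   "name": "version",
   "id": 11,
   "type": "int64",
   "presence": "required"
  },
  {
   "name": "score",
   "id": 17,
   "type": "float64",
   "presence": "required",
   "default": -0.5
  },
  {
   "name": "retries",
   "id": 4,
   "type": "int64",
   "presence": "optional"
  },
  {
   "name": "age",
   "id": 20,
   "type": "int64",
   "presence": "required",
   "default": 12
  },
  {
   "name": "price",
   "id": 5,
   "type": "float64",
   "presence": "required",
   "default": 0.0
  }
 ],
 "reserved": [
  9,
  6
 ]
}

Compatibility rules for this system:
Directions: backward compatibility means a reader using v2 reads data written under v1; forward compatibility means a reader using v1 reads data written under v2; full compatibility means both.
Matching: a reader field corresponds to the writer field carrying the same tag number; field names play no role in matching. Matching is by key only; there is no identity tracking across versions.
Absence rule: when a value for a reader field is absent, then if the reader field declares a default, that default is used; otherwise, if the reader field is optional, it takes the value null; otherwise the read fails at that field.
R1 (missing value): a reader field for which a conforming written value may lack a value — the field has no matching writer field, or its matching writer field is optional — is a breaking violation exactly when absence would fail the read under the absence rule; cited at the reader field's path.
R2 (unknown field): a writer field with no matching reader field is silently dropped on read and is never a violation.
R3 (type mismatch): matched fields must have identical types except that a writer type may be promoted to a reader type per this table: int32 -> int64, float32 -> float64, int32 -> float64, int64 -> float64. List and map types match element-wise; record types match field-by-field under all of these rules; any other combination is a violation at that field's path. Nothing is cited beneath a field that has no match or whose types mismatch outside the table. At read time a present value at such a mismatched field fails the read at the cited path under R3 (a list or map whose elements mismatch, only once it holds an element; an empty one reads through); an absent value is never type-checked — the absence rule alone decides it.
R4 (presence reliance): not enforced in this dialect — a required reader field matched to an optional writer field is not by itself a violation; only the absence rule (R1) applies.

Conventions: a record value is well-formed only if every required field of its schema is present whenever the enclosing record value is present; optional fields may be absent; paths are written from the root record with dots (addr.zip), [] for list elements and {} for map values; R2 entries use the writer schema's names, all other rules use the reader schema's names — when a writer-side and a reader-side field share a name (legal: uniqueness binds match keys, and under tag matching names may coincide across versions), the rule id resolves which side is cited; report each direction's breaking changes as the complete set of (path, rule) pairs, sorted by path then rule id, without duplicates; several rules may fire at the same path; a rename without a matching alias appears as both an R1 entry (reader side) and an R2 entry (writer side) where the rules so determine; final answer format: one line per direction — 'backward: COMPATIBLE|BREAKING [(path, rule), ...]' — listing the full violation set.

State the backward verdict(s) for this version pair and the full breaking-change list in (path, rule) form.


backward: COMPATIBLE []

each type pair in Invoice: writer, then reader
backward analysis of Invoice with v2 as reader and v1 as writer:
  int64 -> int64, writer required: seq aligns to seq
  int32 -> int32, writer required: attempts aligns to attempts
  int64 -> int64, writer required: version aligns to version
  score: no writer-side match
  int64 -> int64, writer optional: retries aligns to retries
  age: no writer-side match
  float64 -> float64, writer required: price aligns to price
  writer field title has no reader counterpart
  writer field balance has no reader counterpart
  => backward verdict for Invoice: COMPATIBLE, no violations
the other Invoice changes do not affect what is asked:
  removed field balance from record Invoice (its key 9 joins the reserved list) -> fires only in the forward direction of Invoice, which is not asked here
  added field score to record Invoice: required float64, tag 17, default -0.5 (in v2 it sits immediately before retries) -> triggers nothing under Invoice's printed rules — same verdict
  removed field title from record Invoice (its key 6 joins the reserved list) -> fires only in the forward direction of Invoice, which is not asked here
  added field age to record Invoice: required int64, tag 20, default 12 (in v2 it sits immediately before price) -> triggers nothing under Invoice's printed rules — same verdict


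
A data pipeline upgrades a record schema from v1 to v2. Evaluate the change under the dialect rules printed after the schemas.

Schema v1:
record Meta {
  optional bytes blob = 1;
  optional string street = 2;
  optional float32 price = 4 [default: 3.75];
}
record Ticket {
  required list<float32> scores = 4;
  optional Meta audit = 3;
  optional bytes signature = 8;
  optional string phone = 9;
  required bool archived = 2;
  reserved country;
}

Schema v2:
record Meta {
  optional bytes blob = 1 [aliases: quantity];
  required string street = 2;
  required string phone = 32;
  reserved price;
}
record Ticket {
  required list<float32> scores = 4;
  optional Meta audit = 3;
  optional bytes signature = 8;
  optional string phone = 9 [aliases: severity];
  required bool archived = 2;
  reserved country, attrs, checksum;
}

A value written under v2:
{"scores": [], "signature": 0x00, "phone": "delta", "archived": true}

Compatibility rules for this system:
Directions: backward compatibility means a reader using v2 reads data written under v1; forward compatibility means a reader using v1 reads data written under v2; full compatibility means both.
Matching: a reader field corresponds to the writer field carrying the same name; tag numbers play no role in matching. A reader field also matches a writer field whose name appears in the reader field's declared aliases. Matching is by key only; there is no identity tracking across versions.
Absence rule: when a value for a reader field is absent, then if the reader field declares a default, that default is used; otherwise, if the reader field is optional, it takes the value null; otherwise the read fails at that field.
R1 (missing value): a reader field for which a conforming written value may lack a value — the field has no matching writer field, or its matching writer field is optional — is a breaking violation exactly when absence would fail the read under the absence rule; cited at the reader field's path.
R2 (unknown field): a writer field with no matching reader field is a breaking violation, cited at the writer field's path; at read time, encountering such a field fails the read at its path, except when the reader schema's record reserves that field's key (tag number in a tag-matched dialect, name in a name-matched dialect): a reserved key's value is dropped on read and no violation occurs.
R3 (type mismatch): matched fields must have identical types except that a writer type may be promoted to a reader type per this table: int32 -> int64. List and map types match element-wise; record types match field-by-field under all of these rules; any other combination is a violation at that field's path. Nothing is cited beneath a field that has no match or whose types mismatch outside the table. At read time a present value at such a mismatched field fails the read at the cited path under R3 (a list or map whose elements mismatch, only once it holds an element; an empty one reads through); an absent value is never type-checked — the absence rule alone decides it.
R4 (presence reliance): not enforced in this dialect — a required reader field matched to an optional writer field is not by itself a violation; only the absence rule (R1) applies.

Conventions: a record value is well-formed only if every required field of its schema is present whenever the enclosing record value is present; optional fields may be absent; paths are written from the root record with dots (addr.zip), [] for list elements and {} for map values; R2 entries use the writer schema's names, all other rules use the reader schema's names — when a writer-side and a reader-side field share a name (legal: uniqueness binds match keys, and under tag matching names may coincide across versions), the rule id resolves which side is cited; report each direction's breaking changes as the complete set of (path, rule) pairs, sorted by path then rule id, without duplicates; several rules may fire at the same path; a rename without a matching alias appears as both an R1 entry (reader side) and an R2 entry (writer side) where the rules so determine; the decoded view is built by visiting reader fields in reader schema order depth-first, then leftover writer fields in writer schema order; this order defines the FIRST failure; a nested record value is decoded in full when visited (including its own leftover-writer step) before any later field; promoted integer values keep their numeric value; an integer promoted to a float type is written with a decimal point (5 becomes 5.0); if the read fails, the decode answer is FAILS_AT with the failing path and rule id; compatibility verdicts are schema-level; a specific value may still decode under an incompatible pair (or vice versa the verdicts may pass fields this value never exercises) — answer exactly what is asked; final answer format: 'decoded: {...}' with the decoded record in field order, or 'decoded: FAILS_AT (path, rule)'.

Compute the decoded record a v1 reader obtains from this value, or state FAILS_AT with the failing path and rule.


decoded: {"scores": [], "audit": null, "signature": 0x00, "phone": "delta", "archived": true}

the writer's type comes first in each Ticket pair
migrating the Ticket value to v1:
  scores := []
  audit := null (not supplied -> null)
  signature := 0x00
  phone := "delta"
  archived := true
  => decoded: {"scores": [], "audit": null, "signature": 0x00, "phone": "delta", "archived": true}
checking off the Ticket differences that do not matter here:
  added field phone to record Meta: required string, tag 32 (in v2 it sits last) -> a verdict-level change on Ticket — the shown value reads the same
  removed field price from record Meta (its key "price" joins the reserved list) -> triggers nothing under the printed rules; the Ticket answer is the same either way
  field street in record Meta: optional changed to required -> a verdict-level change on Ticket — the shown value reads the same


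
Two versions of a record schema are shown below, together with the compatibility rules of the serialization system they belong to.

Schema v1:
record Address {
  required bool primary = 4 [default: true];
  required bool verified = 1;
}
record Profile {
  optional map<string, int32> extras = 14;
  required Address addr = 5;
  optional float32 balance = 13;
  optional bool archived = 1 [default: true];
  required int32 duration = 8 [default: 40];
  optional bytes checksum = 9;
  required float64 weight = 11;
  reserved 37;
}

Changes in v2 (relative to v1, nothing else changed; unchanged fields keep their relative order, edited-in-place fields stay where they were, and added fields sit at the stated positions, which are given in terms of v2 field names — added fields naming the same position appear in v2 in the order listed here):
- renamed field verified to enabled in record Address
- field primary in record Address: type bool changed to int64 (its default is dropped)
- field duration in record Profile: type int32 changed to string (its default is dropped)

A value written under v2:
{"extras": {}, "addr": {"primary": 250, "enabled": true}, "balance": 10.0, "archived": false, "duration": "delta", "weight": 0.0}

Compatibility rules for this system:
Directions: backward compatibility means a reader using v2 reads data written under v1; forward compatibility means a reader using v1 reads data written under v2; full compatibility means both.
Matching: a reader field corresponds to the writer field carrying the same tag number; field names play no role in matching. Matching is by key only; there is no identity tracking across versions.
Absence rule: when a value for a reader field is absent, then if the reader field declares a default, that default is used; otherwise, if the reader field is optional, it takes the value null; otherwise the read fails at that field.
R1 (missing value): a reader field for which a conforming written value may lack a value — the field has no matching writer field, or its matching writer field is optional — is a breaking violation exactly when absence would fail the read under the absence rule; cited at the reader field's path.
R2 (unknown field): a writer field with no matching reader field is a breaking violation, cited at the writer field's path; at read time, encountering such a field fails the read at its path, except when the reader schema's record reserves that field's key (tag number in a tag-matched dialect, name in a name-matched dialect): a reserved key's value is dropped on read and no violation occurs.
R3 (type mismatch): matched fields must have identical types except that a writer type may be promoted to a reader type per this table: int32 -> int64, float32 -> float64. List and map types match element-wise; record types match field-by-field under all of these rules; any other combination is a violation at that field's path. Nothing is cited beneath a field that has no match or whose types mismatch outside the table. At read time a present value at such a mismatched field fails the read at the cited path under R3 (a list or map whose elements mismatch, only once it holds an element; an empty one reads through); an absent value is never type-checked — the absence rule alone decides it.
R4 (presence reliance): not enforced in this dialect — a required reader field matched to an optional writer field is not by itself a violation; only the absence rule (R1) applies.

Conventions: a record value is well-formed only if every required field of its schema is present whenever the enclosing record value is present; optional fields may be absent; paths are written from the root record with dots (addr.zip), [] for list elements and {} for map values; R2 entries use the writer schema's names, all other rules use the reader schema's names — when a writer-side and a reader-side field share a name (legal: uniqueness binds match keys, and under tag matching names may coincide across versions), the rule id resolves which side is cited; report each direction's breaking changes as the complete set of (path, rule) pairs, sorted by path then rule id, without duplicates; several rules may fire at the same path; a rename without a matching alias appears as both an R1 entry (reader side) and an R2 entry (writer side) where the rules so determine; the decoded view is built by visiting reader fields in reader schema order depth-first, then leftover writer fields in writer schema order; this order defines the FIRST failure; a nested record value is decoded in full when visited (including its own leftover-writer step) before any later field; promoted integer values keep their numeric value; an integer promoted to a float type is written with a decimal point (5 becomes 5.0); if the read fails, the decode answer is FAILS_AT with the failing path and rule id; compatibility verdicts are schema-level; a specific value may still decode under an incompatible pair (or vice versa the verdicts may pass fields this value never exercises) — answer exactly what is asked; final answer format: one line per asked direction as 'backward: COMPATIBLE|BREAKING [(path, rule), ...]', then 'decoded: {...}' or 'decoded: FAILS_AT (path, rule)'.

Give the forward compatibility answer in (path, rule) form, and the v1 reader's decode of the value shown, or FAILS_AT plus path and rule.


the writer's type comes first in each Profile pair
forward pass over Profile, reader schema v1, writer schema v2:
  writer optional, map<string, int32> -> map<string, int32>: reader extras maps from writer extras
  writer required, Address -> Address: reader addr maps from writer addr
  writer optional, float32 -> float32: reader balance maps from writer balance
  writer optional, bool -> bool: reader archived maps from writer archived
  writer required, string -> int32: reader duration maps from writer duration
  writer optional, bytes -> bytes: reader checksum maps from writer checksum
  writer required, float64 -> float64: reader weight maps from writer weight
  writer required, int64 -> bool: reader addr.primary maps from writer addr.primary
  writer required, bool -> bool: reader addr.verified maps from writer addr.enabled
  R3 fires at addr.primary
  R3 fires at duration
  => forward: BREAKING (2)
migrating the Profile value to v1:
  extras := {}
  read fails at addr.primary under R3
  => FAILS_AT (addr.primary, R3)
the rest of the Profile diff is inert for this question:
  renamed field verified to enabled in record Address -> inert for the asked Profile verdict: nothing fires

forward: BREAKING [(addr.primary, R3), (duration, R3)]; decoded: FAILS_AT (addr.primary, R3)


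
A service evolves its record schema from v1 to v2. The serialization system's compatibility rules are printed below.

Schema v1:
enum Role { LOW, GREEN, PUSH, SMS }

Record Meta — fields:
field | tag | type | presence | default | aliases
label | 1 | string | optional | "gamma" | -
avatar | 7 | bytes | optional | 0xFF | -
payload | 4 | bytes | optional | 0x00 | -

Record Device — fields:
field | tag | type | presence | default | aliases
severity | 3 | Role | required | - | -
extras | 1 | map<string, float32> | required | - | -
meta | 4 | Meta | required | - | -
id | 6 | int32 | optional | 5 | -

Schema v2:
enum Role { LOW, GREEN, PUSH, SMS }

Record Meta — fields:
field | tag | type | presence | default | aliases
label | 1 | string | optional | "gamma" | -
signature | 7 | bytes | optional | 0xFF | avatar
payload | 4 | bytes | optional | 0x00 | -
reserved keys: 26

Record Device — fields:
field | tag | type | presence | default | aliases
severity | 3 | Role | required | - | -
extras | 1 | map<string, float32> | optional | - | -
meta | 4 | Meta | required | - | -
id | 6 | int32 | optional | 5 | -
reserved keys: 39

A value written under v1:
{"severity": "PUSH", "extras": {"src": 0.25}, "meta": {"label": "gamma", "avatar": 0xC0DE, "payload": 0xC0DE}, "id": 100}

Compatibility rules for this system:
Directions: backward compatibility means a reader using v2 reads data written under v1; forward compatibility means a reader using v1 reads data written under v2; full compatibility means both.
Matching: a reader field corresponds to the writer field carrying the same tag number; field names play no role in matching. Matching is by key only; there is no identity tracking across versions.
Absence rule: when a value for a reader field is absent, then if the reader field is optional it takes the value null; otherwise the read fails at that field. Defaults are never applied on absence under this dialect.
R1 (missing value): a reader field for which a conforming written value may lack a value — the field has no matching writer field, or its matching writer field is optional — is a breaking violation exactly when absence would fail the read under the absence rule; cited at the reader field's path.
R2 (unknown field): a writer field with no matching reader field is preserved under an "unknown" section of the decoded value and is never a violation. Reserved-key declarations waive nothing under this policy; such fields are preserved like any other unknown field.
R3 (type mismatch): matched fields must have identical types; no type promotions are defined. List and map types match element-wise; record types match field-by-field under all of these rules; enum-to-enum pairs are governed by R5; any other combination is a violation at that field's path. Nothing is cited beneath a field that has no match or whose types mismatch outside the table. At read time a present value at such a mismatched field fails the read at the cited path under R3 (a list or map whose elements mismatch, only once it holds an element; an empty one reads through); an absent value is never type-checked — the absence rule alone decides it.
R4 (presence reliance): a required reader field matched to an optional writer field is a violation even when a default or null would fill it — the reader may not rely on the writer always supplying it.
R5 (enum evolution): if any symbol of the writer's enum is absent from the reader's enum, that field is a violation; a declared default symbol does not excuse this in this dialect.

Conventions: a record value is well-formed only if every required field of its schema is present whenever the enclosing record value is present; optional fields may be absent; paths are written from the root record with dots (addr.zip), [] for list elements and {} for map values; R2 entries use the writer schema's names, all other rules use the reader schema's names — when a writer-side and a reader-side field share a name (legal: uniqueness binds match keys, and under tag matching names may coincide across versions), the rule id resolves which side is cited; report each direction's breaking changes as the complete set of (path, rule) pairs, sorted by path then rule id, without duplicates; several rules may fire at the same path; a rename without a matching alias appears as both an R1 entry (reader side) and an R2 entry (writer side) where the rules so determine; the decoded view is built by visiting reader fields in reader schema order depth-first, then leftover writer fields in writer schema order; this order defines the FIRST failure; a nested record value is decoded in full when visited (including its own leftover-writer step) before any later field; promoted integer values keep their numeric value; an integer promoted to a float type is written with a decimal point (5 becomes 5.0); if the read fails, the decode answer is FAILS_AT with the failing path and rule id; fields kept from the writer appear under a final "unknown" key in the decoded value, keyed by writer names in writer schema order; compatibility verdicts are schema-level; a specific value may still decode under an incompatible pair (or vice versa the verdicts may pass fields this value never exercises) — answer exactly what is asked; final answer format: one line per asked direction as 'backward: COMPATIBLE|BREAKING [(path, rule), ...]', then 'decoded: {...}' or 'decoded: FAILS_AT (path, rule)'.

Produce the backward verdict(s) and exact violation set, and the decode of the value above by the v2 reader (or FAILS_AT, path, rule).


arrows below run writer -> reader for Device
backward analysis of Device with v2 as reader and v1 as writer:
  severity <- severity (Role -> Role, writer required)
  extras <- extras (map<string, float32> -> map<string, float32>, writer required)
  meta <- meta (Meta -> Meta, writer required)
  id <- id (int32 -> int32, writer optional)
  meta.label <- meta.label (string -> string, writer optional)
  meta.signature <- meta.avatar (bytes -> bytes, writer optional)
  meta.payload <- meta.payload (bytes -> bytes, writer optional)
  => no violations; backward on Device: COMPATIBLE
decoding the Device value with the v2 reader:
  severity := "PUSH"
  extras := {"src": 0.25}
  meta.label := "gamma"
  meta.signature := 0xC0DE (from writer avatar)
  meta.payload := 0xC0DE
  id := 100
  => decoded: {"severity": "PUSH", "extras": {"src": 0.25}, "meta": {"label": "gamma", "signature": 0xC0DE, "payload": 0xC0DE}, "id": 100}
the rest of the Device diff is inert for this question:
  field extras in record Device: required changed to optional -> its effect on Device is confined to the forward direction, not asked

backward: COMPATIBLE []; decoded: {"severity": "PUSH", "extras": {"src": 0.25}, "meta": {"label": "gamma", "signature": 0xC0DE, "payload": 0xC0DE}, "id": 100}


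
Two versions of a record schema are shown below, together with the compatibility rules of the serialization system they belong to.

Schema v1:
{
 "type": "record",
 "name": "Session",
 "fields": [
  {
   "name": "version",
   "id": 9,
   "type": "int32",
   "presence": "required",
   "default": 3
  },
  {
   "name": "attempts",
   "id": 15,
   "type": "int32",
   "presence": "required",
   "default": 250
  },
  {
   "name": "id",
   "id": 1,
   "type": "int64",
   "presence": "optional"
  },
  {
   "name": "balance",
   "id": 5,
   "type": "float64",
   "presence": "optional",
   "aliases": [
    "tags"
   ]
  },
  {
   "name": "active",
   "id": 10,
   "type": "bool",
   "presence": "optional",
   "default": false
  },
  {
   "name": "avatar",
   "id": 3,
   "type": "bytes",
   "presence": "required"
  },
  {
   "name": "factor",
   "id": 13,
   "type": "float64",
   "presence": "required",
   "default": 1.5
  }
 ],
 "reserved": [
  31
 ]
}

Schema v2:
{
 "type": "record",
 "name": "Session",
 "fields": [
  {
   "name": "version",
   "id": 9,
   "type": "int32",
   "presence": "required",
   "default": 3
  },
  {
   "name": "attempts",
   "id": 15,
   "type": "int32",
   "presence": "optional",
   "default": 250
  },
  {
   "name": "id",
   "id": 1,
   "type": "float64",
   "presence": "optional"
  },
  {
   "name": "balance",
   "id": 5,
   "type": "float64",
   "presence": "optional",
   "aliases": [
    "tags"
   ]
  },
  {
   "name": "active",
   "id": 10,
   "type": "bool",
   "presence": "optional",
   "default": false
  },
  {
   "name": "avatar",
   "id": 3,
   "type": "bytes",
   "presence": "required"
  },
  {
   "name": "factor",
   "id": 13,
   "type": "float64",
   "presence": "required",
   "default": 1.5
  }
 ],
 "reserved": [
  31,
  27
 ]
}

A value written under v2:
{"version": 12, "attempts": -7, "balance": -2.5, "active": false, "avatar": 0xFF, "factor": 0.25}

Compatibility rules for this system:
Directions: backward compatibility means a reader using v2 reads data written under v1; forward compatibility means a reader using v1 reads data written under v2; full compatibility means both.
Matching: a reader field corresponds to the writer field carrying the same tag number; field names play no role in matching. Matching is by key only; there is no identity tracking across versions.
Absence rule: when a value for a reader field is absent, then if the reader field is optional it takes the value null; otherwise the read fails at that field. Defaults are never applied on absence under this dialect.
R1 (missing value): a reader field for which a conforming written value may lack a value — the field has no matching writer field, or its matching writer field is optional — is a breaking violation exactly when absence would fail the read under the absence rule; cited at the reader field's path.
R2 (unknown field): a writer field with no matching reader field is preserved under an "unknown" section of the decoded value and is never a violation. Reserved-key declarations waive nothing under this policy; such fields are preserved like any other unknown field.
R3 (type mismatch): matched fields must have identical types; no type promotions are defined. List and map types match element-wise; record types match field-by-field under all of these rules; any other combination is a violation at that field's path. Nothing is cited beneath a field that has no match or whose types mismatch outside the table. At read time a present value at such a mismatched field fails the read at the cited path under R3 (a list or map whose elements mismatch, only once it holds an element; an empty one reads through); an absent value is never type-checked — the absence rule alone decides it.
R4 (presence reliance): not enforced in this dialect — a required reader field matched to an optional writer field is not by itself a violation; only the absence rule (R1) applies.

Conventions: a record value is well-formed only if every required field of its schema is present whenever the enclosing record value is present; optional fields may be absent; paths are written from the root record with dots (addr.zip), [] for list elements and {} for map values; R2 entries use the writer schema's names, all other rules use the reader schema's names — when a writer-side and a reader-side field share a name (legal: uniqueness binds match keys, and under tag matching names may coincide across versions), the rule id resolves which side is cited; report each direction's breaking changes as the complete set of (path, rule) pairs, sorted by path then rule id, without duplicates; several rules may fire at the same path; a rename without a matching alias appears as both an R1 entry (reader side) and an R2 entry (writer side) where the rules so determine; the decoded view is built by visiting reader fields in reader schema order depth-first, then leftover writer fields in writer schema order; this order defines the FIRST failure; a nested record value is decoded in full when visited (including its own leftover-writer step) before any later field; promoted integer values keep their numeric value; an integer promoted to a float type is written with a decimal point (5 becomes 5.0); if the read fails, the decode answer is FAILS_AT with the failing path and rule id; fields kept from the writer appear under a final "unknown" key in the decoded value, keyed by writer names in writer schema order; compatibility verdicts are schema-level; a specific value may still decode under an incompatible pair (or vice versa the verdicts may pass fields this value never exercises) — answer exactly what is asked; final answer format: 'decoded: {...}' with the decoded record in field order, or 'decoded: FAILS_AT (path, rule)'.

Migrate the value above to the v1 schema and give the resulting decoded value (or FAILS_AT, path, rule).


each type pair in Session: writer, then reader
decode (reader v1):
  version := 12
  attempts := -7
  id := null (missing; optional => null)
  balance := -2.5
  active := false
  avatar := 0xFF
  factor := 0.25
  => decoded: {"version": 12, "attempts": -7, "id": null, "balance": -2.5, "active": false, "avatar": 0xFF, "factor": 0.25}
remaining Session differences; none change what is asked:
  field id in record Session: type int64 changed to float64 -> changes Session's schema-level verdicts only — the decode of this value is the same
  field attempts in record Session: required changed to optional -> changes Session's schema-level verdicts only — the decode of this value is the same

decoded: {"version": 12, "attempts": -7, "id": null, "balance": -2.5, "active": false, "avatar": 0xFF, "factor": 0.25}


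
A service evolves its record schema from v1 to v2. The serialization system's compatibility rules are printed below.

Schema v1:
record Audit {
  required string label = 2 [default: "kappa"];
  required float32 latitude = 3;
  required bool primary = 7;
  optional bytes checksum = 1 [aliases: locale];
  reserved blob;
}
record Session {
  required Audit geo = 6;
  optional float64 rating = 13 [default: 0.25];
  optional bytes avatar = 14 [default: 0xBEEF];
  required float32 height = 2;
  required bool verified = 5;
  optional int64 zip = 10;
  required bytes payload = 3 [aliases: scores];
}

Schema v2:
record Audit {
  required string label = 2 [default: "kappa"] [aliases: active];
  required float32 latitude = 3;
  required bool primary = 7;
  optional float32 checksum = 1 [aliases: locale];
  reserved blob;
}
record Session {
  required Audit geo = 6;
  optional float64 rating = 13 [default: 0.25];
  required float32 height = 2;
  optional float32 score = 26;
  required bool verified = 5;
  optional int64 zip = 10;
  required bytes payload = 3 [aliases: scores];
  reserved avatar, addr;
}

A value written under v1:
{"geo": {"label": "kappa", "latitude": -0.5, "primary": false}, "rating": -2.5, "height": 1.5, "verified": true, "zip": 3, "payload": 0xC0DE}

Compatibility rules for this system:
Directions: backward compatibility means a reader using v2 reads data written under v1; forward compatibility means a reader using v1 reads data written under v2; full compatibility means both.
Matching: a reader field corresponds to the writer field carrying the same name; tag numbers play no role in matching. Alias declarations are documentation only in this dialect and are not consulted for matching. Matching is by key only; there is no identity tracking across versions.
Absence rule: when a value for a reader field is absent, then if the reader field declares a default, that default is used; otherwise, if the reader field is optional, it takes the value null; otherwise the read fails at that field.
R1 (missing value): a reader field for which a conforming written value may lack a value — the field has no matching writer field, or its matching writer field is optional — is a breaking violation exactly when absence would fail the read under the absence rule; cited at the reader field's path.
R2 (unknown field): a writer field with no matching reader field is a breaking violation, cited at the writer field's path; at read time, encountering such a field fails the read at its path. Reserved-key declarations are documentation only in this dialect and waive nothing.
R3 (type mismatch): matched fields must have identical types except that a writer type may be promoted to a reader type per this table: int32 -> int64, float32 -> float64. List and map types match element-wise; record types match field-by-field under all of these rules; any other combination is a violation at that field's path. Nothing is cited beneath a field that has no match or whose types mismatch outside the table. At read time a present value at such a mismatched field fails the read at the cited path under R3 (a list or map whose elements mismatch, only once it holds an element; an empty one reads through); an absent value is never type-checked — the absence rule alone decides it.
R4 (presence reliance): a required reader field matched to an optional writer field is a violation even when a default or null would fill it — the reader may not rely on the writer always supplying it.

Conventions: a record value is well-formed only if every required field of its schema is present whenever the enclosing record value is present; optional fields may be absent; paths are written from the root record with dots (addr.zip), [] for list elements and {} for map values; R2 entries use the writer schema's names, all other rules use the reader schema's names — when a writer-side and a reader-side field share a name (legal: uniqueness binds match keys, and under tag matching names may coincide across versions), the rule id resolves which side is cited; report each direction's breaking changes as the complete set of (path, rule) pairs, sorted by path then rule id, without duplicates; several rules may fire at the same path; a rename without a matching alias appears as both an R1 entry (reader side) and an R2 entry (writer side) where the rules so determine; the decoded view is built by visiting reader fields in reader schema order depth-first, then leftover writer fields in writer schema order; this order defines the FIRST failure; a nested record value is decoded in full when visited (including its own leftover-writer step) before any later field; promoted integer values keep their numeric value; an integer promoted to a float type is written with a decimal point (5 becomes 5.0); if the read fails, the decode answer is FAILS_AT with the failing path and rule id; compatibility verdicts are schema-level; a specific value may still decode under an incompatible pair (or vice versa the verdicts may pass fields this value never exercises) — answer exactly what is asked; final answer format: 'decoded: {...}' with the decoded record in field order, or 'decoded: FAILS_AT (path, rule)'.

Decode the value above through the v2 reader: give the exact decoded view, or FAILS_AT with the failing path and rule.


in Session below, arrows point writer -> reader
decode walk for Session under reader schema v2:
  geo.label := "kappa"
  geo.latitude := -0.5
  geo.primary := false
  geo.checksum := null (missing; optional => null)
  rating := -2.5
  height := 1.5
  score := null (missing; optional => null)
  verified := true
  zip := 3
  payload := 0xC0DE
  => decoded: {"geo": {"label": "kappa", "latitude": -0.5, "primary": false, "checksum": null}, "rating": -2.5, "height": 1.5, "score": null, "verified": true, "zip": 3, "payload": 0xC0DE}
the other Session changes do not affect what is asked:
  field checksum in record Audit: type bytes changed to float32 -> shifts the Session verdicts, not this decode

decoded: {"geo": {"label": "kappa", "latitude": -0.5, "primary": false, "checksum": null}, "rating": -2.5, "height": 1.5, "score": null, "verified": true, "zip": 3, "payload": 0xC0DE}


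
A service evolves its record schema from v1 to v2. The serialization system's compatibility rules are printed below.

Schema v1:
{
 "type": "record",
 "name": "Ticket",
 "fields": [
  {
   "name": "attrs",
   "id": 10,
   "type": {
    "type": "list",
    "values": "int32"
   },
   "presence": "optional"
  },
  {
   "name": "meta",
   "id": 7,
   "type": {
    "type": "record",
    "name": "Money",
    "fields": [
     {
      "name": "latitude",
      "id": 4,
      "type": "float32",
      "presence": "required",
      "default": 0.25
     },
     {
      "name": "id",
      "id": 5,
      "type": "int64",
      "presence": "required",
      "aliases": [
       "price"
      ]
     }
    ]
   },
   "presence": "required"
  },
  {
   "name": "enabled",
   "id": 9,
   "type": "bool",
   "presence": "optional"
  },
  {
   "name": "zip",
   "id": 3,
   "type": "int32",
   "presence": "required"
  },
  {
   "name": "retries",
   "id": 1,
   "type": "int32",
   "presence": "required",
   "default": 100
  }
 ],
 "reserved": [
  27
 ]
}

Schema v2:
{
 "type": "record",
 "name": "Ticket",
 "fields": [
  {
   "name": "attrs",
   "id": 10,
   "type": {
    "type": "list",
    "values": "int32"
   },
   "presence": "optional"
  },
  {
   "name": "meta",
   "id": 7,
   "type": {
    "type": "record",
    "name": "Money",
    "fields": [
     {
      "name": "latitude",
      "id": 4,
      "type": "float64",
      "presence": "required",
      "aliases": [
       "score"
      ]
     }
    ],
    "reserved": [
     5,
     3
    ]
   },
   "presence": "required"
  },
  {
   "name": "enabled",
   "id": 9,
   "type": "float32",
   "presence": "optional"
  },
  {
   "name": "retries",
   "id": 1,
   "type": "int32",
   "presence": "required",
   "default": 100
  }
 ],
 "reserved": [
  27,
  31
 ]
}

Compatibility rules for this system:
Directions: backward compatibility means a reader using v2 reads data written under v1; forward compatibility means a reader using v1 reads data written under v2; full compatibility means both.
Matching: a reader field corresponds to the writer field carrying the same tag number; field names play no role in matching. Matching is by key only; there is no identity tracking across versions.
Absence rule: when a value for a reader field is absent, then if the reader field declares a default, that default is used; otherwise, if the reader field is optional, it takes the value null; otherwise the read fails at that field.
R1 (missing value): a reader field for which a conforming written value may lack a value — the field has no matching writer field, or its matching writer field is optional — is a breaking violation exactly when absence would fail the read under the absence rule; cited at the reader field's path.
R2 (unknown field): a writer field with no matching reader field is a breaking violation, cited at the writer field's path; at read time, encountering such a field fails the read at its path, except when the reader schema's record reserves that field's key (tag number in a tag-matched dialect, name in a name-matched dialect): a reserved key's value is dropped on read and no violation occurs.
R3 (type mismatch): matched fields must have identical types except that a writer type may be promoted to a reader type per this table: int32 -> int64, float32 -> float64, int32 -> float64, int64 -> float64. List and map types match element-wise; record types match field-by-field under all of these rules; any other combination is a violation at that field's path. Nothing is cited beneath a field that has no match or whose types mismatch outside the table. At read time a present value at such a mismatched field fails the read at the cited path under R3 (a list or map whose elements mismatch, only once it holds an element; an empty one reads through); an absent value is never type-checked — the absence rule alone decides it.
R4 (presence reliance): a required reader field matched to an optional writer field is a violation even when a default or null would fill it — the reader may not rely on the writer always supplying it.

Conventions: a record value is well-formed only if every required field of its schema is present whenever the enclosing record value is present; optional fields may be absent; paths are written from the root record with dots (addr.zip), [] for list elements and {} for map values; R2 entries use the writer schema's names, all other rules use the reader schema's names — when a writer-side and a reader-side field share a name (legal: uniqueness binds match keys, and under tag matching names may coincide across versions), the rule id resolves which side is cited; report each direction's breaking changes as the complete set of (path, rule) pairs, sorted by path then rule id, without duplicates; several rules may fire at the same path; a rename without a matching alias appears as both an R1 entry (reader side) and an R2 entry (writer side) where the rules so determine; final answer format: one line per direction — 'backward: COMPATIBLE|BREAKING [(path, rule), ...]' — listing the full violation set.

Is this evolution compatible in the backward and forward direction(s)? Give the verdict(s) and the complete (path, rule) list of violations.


backward: BREAKING [(enabled, R3), (zip, R2)]; forward: BREAKING [(enabled, R3), (meta.id, R1), (meta.latitude, R3), (zip, R1)]

in Ticket below, arrows point writer -> reader
backward on Ticket — v2 reading data written by v1:
  attrs: paired with writer attrs (list<int32> -> list<int32>; writer optional)
  meta: paired with writer meta (Money -> Money; writer required)
  enabled: paired with writer enabled (bool -> float32; writer optional)
  retries: paired with writer retries (int32 -> int32; writer required)
  leftover writer field: zip
  meta.latitude: paired with writer meta.latitude (float32 -> float64; writer required)
  leftover writer field: meta.id
  violation R3 at enabled
  violation R2 at zip
  => backward verdict for Ticket: BREAKING, 2 violation(s)
forward on Ticket — v1 reading data written by v2:
  attrs: paired with writer attrs (list<int32> -> list<int32>; writer optional)
  meta: paired with writer meta (Money -> Money; writer required)
  enabled: paired with writer enabled (float32 -> bool; writer optional)
  zip has no writer counterpart
  retries: paired with writer retries (int32 -> int32; writer required)
  meta.latitude: paired with writer meta.latitude (float64 -> float32; writer required)
  meta.id has no writer counterpart
  violation R3 at enabled
  violation R1 at meta.id
  violation R3 at meta.latitude
  violation R1 at zip
  => forward verdict for Ticket: BREAKING, 4 violation(s)
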